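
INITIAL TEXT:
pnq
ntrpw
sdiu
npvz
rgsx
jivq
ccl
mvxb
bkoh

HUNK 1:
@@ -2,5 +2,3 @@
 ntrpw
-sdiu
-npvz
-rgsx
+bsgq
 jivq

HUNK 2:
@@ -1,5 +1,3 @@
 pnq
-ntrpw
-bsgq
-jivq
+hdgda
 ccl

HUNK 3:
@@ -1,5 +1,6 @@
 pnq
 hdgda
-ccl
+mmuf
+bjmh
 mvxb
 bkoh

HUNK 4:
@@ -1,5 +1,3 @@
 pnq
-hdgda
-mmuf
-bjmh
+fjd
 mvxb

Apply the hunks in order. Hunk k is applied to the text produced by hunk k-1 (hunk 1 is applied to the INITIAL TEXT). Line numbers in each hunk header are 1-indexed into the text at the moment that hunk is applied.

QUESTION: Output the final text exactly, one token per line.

Answer: pnq
fjd
mvxb
bkoh

Derivation:
Hunk 1: at line 2 remove [sdiu,npvz,rgsx] add [bsgq] -> 7 lines: pnq ntrpw bsgq jivq ccl mvxb bkoh
Hunk 2: at line 1 remove [ntrpw,bsgq,jivq] add [hdgda] -> 5 lines: pnq hdgda ccl mvxb bkoh
Hunk 3: at line 1 remove [ccl] add [mmuf,bjmh] -> 6 lines: pnq hdgda mmuf bjmh mvxb bkoh
Hunk 4: at line 1 remove [hdgda,mmuf,bjmh] add [fjd] -> 4 lines: pnq fjd mvxb bkoh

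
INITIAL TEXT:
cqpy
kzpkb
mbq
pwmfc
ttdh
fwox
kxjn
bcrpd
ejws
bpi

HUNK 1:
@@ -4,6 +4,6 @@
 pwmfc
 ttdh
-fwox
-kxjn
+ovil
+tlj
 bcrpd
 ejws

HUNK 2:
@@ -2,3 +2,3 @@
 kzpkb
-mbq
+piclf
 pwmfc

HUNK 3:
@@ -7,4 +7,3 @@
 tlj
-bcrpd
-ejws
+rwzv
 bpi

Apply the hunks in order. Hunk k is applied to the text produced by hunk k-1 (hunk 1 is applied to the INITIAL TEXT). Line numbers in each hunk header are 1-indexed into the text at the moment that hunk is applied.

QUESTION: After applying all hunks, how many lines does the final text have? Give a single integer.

Hunk 1: at line 4 remove [fwox,kxjn] add [ovil,tlj] -> 10 lines: cqpy kzpkb mbq pwmfc ttdh ovil tlj bcrpd ejws bpi
Hunk 2: at line 2 remove [mbq] add [piclf] -> 10 lines: cqpy kzpkb piclf pwmfc ttdh ovil tlj bcrpd ejws bpi
Hunk 3: at line 7 remove [bcrpd,ejws] add [rwzv] -> 9 lines: cqpy kzpkb piclf pwmfc ttdh ovil tlj rwzv bpi
Final line count: 9

Answer: 9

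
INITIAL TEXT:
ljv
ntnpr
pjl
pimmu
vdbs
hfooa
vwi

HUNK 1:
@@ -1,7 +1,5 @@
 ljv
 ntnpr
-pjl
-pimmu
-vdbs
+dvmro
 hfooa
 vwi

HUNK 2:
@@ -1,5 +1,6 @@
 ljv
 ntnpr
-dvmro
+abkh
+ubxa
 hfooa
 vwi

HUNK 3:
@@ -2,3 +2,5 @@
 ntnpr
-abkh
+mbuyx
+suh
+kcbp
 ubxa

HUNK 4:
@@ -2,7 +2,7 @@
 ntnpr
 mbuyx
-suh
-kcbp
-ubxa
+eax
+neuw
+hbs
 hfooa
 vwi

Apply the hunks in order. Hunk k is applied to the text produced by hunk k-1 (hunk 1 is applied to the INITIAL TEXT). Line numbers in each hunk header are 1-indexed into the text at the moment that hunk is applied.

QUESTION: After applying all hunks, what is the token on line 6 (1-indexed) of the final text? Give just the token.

Answer: hbs

Derivation:
Hunk 1: at line 1 remove [pjl,pimmu,vdbs] add [dvmro] -> 5 lines: ljv ntnpr dvmro hfooa vwi
Hunk 2: at line 1 remove [dvmro] add [abkh,ubxa] -> 6 lines: ljv ntnpr abkh ubxa hfooa vwi
Hunk 3: at line 2 remove [abkh] add [mbuyx,suh,kcbp] -> 8 lines: ljv ntnpr mbuyx suh kcbp ubxa hfooa vwi
Hunk 4: at line 2 remove [suh,kcbp,ubxa] add [eax,neuw,hbs] -> 8 lines: ljv ntnpr mbuyx eax neuw hbs hfooa vwi
Final line 6: hbs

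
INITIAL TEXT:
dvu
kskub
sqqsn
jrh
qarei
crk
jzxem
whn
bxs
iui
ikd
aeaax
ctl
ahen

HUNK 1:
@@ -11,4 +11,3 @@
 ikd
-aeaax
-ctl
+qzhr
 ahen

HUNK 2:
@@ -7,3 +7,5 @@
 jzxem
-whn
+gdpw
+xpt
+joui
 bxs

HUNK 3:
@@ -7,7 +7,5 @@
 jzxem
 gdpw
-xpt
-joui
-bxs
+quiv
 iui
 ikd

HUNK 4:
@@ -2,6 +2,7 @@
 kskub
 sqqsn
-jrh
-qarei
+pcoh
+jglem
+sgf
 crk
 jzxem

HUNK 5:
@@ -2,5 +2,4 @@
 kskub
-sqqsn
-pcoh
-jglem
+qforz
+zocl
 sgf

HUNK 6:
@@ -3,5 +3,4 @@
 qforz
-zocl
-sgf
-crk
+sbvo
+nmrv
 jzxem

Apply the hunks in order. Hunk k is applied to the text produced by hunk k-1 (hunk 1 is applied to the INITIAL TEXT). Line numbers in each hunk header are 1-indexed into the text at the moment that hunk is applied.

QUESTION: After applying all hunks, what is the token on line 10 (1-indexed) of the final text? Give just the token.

Hunk 1: at line 11 remove [aeaax,ctl] add [qzhr] -> 13 lines: dvu kskub sqqsn jrh qarei crk jzxem whn bxs iui ikd qzhr ahen
Hunk 2: at line 7 remove [whn] add [gdpw,xpt,joui] -> 15 lines: dvu kskub sqqsn jrh qarei crk jzxem gdpw xpt joui bxs iui ikd qzhr ahen
Hunk 3: at line 7 remove [xpt,joui,bxs] add [quiv] -> 13 lines: dvu kskub sqqsn jrh qarei crk jzxem gdpw quiv iui ikd qzhr ahen
Hunk 4: at line 2 remove [jrh,qarei] add [pcoh,jglem,sgf] -> 14 lines: dvu kskub sqqsn pcoh jglem sgf crk jzxem gdpw quiv iui ikd qzhr ahen
Hunk 5: at line 2 remove [sqqsn,pcoh,jglem] add [qforz,zocl] -> 13 lines: dvu kskub qforz zocl sgf crk jzxem gdpw quiv iui ikd qzhr ahen
Hunk 6: at line 3 remove [zocl,sgf,crk] add [sbvo,nmrv] -> 12 lines: dvu kskub qforz sbvo nmrv jzxem gdpw quiv iui ikd qzhr ahen
Final line 10: ikd

Answer: ikd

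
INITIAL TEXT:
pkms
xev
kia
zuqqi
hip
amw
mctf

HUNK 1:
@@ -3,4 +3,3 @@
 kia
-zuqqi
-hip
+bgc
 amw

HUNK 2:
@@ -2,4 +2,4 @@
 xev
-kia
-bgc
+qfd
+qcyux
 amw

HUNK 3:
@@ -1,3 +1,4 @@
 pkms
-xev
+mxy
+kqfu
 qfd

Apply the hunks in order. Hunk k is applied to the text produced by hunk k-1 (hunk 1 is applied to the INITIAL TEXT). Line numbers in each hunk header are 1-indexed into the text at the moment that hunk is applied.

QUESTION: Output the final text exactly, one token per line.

Hunk 1: at line 3 remove [zuqqi,hip] add [bgc] -> 6 lines: pkms xev kia bgc amw mctf
Hunk 2: at line 2 remove [kia,bgc] add [qfd,qcyux] -> 6 lines: pkms xev qfd qcyux amw mctf
Hunk 3: at line 1 remove [xev] add [mxy,kqfu] -> 7 lines: pkms mxy kqfu qfd qcyux amw mctf

Answer: pkms
mxy
kqfu
qfd
qcyux
amw
mctf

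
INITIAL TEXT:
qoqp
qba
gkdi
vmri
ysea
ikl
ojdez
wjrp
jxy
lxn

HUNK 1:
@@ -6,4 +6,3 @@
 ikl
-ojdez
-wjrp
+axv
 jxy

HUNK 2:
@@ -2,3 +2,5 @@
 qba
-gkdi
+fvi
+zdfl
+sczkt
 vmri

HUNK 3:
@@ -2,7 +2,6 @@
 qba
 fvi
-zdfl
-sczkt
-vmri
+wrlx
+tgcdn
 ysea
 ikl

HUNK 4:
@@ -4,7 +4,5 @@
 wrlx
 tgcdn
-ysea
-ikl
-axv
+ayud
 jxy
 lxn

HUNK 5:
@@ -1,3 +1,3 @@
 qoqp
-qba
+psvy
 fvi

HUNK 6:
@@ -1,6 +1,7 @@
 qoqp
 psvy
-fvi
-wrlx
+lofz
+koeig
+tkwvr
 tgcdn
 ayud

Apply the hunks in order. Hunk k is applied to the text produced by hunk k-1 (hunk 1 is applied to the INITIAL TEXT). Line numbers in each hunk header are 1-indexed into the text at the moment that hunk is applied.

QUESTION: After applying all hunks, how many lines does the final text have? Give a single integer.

Hunk 1: at line 6 remove [ojdez,wjrp] add [axv] -> 9 lines: qoqp qba gkdi vmri ysea ikl axv jxy lxn
Hunk 2: at line 2 remove [gkdi] add [fvi,zdfl,sczkt] -> 11 lines: qoqp qba fvi zdfl sczkt vmri ysea ikl axv jxy lxn
Hunk 3: at line 2 remove [zdfl,sczkt,vmri] add [wrlx,tgcdn] -> 10 lines: qoqp qba fvi wrlx tgcdn ysea ikl axv jxy lxn
Hunk 4: at line 4 remove [ysea,ikl,axv] add [ayud] -> 8 lines: qoqp qba fvi wrlx tgcdn ayud jxy lxn
Hunk 5: at line 1 remove [qba] add [psvy] -> 8 lines: qoqp psvy fvi wrlx tgcdn ayud jxy lxn
Hunk 6: at line 1 remove [fvi,wrlx] add [lofz,koeig,tkwvr] -> 9 lines: qoqp psvy lofz koeig tkwvr tgcdn ayud jxy lxn
Final line count: 9

Answer: 9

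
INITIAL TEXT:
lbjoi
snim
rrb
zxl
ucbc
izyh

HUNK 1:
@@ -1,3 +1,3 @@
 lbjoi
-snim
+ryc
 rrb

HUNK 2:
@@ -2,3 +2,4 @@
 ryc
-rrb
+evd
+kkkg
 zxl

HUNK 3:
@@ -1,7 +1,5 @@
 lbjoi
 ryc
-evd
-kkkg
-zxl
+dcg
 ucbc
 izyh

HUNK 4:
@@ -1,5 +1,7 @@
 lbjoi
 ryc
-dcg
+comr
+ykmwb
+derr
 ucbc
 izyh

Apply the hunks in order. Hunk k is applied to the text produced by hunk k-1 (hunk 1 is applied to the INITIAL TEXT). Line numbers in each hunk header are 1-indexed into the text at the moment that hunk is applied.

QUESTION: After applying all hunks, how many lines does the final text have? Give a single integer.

Hunk 1: at line 1 remove [snim] add [ryc] -> 6 lines: lbjoi ryc rrb zxl ucbc izyh
Hunk 2: at line 2 remove [rrb] add [evd,kkkg] -> 7 lines: lbjoi ryc evd kkkg zxl ucbc izyh
Hunk 3: at line 1 remove [evd,kkkg,zxl] add [dcg] -> 5 lines: lbjoi ryc dcg ucbc izyh
Hunk 4: at line 1 remove [dcg] add [comr,ykmwb,derr] -> 7 lines: lbjoi ryc comr ykmwb derr ucbc izyh
Final line count: 7

Answer: 7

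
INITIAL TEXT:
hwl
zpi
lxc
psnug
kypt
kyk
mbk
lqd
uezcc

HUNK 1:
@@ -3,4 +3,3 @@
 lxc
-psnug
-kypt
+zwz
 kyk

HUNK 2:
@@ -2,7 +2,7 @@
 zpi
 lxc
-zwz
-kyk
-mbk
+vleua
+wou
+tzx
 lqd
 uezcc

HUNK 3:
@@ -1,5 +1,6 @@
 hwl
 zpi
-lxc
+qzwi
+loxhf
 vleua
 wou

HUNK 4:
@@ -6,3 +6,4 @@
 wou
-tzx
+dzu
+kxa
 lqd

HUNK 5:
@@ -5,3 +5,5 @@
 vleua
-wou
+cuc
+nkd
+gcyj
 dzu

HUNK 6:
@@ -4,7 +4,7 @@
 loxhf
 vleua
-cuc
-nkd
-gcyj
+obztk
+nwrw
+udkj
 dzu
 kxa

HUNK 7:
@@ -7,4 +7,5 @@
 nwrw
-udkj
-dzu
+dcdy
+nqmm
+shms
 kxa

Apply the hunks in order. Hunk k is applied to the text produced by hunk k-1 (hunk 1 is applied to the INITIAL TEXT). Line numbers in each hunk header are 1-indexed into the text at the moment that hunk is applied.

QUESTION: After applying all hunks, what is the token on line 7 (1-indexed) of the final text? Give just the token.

Answer: nwrw

Derivation:
Hunk 1: at line 3 remove [psnug,kypt] add [zwz] -> 8 lines: hwl zpi lxc zwz kyk mbk lqd uezcc
Hunk 2: at line 2 remove [zwz,kyk,mbk] add [vleua,wou,tzx] -> 8 lines: hwl zpi lxc vleua wou tzx lqd uezcc
Hunk 3: at line 1 remove [lxc] add [qzwi,loxhf] -> 9 lines: hwl zpi qzwi loxhf vleua wou tzx lqd uezcc
Hunk 4: at line 6 remove [tzx] add [dzu,kxa] -> 10 lines: hwl zpi qzwi loxhf vleua wou dzu kxa lqd uezcc
Hunk 5: at line 5 remove [wou] add [cuc,nkd,gcyj] -> 12 lines: hwl zpi qzwi loxhf vleua cuc nkd gcyj dzu kxa lqd uezcc
Hunk 6: at line 4 remove [cuc,nkd,gcyj] add [obztk,nwrw,udkj] -> 12 lines: hwl zpi qzwi loxhf vleua obztk nwrw udkj dzu kxa lqd uezcc
Hunk 7: at line 7 remove [udkj,dzu] add [dcdy,nqmm,shms] -> 13 lines: hwl zpi qzwi loxhf vleua obztk nwrw dcdy nqmm shms kxa lqd uezcc
Final line 7: nwrw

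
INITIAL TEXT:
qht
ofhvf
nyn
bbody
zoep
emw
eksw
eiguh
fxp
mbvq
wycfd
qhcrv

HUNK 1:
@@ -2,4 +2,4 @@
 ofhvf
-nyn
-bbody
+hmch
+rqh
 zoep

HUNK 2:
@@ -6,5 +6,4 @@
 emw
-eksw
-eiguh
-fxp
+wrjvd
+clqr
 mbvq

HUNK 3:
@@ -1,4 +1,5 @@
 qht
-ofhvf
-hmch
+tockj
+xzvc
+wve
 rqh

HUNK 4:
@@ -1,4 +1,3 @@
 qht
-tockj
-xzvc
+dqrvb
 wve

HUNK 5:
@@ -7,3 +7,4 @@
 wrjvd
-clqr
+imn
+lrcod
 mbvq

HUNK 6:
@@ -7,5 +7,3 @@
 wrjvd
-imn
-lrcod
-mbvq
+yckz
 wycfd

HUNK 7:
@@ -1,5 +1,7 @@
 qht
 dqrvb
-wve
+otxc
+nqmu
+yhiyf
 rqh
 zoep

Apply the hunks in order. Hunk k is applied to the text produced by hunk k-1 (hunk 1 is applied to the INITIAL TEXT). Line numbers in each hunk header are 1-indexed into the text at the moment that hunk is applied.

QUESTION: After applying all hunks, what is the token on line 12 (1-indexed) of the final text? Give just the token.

Hunk 1: at line 2 remove [nyn,bbody] add [hmch,rqh] -> 12 lines: qht ofhvf hmch rqh zoep emw eksw eiguh fxp mbvq wycfd qhcrv
Hunk 2: at line 6 remove [eksw,eiguh,fxp] add [wrjvd,clqr] -> 11 lines: qht ofhvf hmch rqh zoep emw wrjvd clqr mbvq wycfd qhcrv
Hunk 3: at line 1 remove [ofhvf,hmch] add [tockj,xzvc,wve] -> 12 lines: qht tockj xzvc wve rqh zoep emw wrjvd clqr mbvq wycfd qhcrv
Hunk 4: at line 1 remove [tockj,xzvc] add [dqrvb] -> 11 lines: qht dqrvb wve rqh zoep emw wrjvd clqr mbvq wycfd qhcrv
Hunk 5: at line 7 remove [clqr] add [imn,lrcod] -> 12 lines: qht dqrvb wve rqh zoep emw wrjvd imn lrcod mbvq wycfd qhcrv
Hunk 6: at line 7 remove [imn,lrcod,mbvq] add [yckz] -> 10 lines: qht dqrvb wve rqh zoep emw wrjvd yckz wycfd qhcrv
Hunk 7: at line 1 remove [wve] add [otxc,nqmu,yhiyf] -> 12 lines: qht dqrvb otxc nqmu yhiyf rqh zoep emw wrjvd yckz wycfd qhcrv
Final line 12: qhcrv

Answer: qhcrv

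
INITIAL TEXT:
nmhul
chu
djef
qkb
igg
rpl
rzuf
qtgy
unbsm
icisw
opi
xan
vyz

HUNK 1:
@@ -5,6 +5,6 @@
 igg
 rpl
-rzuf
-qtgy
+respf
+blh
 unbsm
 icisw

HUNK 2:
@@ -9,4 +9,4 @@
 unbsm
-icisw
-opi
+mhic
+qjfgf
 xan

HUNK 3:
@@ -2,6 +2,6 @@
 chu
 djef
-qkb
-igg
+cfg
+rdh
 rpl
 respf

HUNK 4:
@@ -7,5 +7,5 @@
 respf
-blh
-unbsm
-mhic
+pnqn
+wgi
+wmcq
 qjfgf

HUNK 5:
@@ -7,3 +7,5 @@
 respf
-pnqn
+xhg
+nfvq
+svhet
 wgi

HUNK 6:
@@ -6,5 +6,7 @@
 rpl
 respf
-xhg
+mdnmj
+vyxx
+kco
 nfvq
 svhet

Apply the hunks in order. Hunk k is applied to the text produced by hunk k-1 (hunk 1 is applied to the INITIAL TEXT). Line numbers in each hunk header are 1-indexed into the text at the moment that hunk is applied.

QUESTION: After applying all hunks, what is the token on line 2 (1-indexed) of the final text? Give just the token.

Answer: chu

Derivation:
Hunk 1: at line 5 remove [rzuf,qtgy] add [respf,blh] -> 13 lines: nmhul chu djef qkb igg rpl respf blh unbsm icisw opi xan vyz
Hunk 2: at line 9 remove [icisw,opi] add [mhic,qjfgf] -> 13 lines: nmhul chu djef qkb igg rpl respf blh unbsm mhic qjfgf xan vyz
Hunk 3: at line 2 remove [qkb,igg] add [cfg,rdh] -> 13 lines: nmhul chu djef cfg rdh rpl respf blh unbsm mhic qjfgf xan vyz
Hunk 4: at line 7 remove [blh,unbsm,mhic] add [pnqn,wgi,wmcq] -> 13 lines: nmhul chu djef cfg rdh rpl respf pnqn wgi wmcq qjfgf xan vyz
Hunk 5: at line 7 remove [pnqn] add [xhg,nfvq,svhet] -> 15 lines: nmhul chu djef cfg rdh rpl respf xhg nfvq svhet wgi wmcq qjfgf xan vyz
Hunk 6: at line 6 remove [xhg] add [mdnmj,vyxx,kco] -> 17 lines: nmhul chu djef cfg rdh rpl respf mdnmj vyxx kco nfvq svhet wgi wmcq qjfgf xan vyz
Final line 2: chu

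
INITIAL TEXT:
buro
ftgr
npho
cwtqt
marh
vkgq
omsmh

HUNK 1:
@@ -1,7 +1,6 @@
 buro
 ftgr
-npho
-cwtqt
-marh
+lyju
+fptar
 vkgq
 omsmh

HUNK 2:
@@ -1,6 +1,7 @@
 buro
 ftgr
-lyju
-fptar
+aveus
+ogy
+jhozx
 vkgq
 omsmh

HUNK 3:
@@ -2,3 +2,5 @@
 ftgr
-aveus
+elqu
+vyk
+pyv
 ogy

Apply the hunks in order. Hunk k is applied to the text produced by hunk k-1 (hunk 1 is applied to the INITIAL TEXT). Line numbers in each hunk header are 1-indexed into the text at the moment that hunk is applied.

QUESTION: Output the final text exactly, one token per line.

Answer: buro
ftgr
elqu
vyk
pyv
ogy
jhozx
vkgq
omsmh

Derivation:
Hunk 1: at line 1 remove [npho,cwtqt,marh] add [lyju,fptar] -> 6 lines: buro ftgr lyju fptar vkgq omsmh
Hunk 2: at line 1 remove [lyju,fptar] add [aveus,ogy,jhozx] -> 7 lines: buro ftgr aveus ogy jhozx vkgq omsmh
Hunk 3: at line 2 remove [aveus] add [elqu,vyk,pyv] -> 9 lines: buro ftgr elqu vyk pyv ogy jhozx vkgq omsmh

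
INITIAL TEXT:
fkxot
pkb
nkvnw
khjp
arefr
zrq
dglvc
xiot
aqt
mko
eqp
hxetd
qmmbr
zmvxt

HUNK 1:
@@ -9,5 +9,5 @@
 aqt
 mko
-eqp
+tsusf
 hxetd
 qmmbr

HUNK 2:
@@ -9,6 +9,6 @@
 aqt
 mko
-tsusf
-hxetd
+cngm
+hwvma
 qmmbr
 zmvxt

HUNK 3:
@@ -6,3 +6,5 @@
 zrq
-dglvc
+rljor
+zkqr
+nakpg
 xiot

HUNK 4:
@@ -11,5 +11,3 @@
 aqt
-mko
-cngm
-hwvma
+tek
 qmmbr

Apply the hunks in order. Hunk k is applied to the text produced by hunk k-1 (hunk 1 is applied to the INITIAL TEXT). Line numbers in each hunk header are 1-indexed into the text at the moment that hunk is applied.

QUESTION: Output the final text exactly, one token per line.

Answer: fkxot
pkb
nkvnw
khjp
arefr
zrq
rljor
zkqr
nakpg
xiot
aqt
tek
qmmbr
zmvxt

Derivation:
Hunk 1: at line 9 remove [eqp] add [tsusf] -> 14 lines: fkxot pkb nkvnw khjp arefr zrq dglvc xiot aqt mko tsusf hxetd qmmbr zmvxt
Hunk 2: at line 9 remove [tsusf,hxetd] add [cngm,hwvma] -> 14 lines: fkxot pkb nkvnw khjp arefr zrq dglvc xiot aqt mko cngm hwvma qmmbr zmvxt
Hunk 3: at line 6 remove [dglvc] add [rljor,zkqr,nakpg] -> 16 lines: fkxot pkb nkvnw khjp arefr zrq rljor zkqr nakpg xiot aqt mko cngm hwvma qmmbr zmvxt
Hunk 4: at line 11 remove [mko,cngm,hwvma] add [tek] -> 14 lines: fkxot pkb nkvnw khjp arefr zrq rljor zkqr nakpg xiot aqt tek qmmbr zmvxt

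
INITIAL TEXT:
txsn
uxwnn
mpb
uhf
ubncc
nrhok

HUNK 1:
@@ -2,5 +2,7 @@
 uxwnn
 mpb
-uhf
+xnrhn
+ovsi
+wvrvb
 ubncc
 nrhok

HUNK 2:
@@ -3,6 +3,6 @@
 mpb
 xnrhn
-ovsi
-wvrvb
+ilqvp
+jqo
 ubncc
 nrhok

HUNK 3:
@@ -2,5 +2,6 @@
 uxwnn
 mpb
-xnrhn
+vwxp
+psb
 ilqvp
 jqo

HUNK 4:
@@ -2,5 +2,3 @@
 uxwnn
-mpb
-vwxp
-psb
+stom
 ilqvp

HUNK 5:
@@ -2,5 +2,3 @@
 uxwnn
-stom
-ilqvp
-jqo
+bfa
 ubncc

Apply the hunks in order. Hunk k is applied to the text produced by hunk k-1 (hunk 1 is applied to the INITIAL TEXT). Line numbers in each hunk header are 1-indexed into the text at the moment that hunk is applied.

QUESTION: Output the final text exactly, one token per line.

Answer: txsn
uxwnn
bfa
ubncc
nrhok

Derivation:
Hunk 1: at line 2 remove [uhf] add [xnrhn,ovsi,wvrvb] -> 8 lines: txsn uxwnn mpb xnrhn ovsi wvrvb ubncc nrhok
Hunk 2: at line 3 remove [ovsi,wvrvb] add [ilqvp,jqo] -> 8 lines: txsn uxwnn mpb xnrhn ilqvp jqo ubncc nrhok
Hunk 3: at line 2 remove [xnrhn] add [vwxp,psb] -> 9 lines: txsn uxwnn mpb vwxp psb ilqvp jqo ubncc nrhok
Hunk 4: at line 2 remove [mpb,vwxp,psb] add [stom] -> 7 lines: txsn uxwnn stom ilqvp jqo ubncc nrhok
Hunk 5: at line 2 remove [stom,ilqvp,jqo] add [bfa] -> 5 lines: txsn uxwnn bfa ubncc nrhok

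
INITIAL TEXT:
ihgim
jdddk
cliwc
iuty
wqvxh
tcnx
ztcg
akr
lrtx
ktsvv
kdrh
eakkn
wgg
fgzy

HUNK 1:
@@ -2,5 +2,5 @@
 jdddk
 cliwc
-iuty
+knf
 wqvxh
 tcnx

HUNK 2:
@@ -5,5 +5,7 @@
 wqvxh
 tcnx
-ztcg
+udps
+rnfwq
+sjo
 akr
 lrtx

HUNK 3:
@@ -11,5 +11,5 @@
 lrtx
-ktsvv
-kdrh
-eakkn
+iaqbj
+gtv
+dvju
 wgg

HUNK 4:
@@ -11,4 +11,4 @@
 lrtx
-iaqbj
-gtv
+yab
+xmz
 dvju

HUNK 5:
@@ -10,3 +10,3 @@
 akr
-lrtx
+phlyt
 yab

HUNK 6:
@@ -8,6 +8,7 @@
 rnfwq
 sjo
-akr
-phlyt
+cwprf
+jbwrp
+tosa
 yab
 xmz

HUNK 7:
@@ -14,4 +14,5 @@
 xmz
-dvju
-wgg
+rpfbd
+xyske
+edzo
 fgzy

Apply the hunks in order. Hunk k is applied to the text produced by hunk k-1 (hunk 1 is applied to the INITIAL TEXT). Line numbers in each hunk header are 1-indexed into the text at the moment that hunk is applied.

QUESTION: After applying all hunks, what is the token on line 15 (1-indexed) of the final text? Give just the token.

Hunk 1: at line 2 remove [iuty] add [knf] -> 14 lines: ihgim jdddk cliwc knf wqvxh tcnx ztcg akr lrtx ktsvv kdrh eakkn wgg fgzy
Hunk 2: at line 5 remove [ztcg] add [udps,rnfwq,sjo] -> 16 lines: ihgim jdddk cliwc knf wqvxh tcnx udps rnfwq sjo akr lrtx ktsvv kdrh eakkn wgg fgzy
Hunk 3: at line 11 remove [ktsvv,kdrh,eakkn] add [iaqbj,gtv,dvju] -> 16 lines: ihgim jdddk cliwc knf wqvxh tcnx udps rnfwq sjo akr lrtx iaqbj gtv dvju wgg fgzy
Hunk 4: at line 11 remove [iaqbj,gtv] add [yab,xmz] -> 16 lines: ihgim jdddk cliwc knf wqvxh tcnx udps rnfwq sjo akr lrtx yab xmz dvju wgg fgzy
Hunk 5: at line 10 remove [lrtx] add [phlyt] -> 16 lines: ihgim jdddk cliwc knf wqvxh tcnx udps rnfwq sjo akr phlyt yab xmz dvju wgg fgzy
Hunk 6: at line 8 remove [akr,phlyt] add [cwprf,jbwrp,tosa] -> 17 lines: ihgim jdddk cliwc knf wqvxh tcnx udps rnfwq sjo cwprf jbwrp tosa yab xmz dvju wgg fgzy
Hunk 7: at line 14 remove [dvju,wgg] add [rpfbd,xyske,edzo] -> 18 lines: ihgim jdddk cliwc knf wqvxh tcnx udps rnfwq sjo cwprf jbwrp tosa yab xmz rpfbd xyske edzo fgzy
Final line 15: rpfbd

Answer: rpfbd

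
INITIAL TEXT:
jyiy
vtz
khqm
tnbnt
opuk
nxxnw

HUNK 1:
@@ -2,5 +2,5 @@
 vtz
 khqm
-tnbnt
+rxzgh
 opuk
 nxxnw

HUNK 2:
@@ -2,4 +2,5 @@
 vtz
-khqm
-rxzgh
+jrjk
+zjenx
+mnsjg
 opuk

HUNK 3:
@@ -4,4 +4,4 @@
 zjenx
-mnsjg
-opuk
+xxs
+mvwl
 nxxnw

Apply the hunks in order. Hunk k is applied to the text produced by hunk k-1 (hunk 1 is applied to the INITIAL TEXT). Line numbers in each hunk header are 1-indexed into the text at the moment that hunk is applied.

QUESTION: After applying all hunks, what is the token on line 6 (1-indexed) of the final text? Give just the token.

Answer: mvwl

Derivation:
Hunk 1: at line 2 remove [tnbnt] add [rxzgh] -> 6 lines: jyiy vtz khqm rxzgh opuk nxxnw
Hunk 2: at line 2 remove [khqm,rxzgh] add [jrjk,zjenx,mnsjg] -> 7 lines: jyiy vtz jrjk zjenx mnsjg opuk nxxnw
Hunk 3: at line 4 remove [mnsjg,opuk] add [xxs,mvwl] -> 7 lines: jyiy vtz jrjk zjenx xxs mvwl nxxnw
Final line 6: mvwl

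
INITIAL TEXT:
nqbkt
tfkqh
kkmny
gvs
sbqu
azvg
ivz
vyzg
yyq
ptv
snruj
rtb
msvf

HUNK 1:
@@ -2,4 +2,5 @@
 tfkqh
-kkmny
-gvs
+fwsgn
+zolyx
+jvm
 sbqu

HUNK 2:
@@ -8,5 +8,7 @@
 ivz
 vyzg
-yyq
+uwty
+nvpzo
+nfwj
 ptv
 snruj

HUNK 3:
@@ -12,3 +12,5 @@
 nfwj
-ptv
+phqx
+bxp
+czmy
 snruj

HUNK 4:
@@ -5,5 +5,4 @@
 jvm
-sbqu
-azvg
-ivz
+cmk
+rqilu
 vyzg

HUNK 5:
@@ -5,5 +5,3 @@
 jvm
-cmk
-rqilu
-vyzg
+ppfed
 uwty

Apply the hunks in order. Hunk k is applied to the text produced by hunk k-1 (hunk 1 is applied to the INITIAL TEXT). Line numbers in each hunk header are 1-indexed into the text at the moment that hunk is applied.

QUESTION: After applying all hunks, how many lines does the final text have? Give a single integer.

Answer: 15

Derivation:
Hunk 1: at line 2 remove [kkmny,gvs] add [fwsgn,zolyx,jvm] -> 14 lines: nqbkt tfkqh fwsgn zolyx jvm sbqu azvg ivz vyzg yyq ptv snruj rtb msvf
Hunk 2: at line 8 remove [yyq] add [uwty,nvpzo,nfwj] -> 16 lines: nqbkt tfkqh fwsgn zolyx jvm sbqu azvg ivz vyzg uwty nvpzo nfwj ptv snruj rtb msvf
Hunk 3: at line 12 remove [ptv] add [phqx,bxp,czmy] -> 18 lines: nqbkt tfkqh fwsgn zolyx jvm sbqu azvg ivz vyzg uwty nvpzo nfwj phqx bxp czmy snruj rtb msvf
Hunk 4: at line 5 remove [sbqu,azvg,ivz] add [cmk,rqilu] -> 17 lines: nqbkt tfkqh fwsgn zolyx jvm cmk rqilu vyzg uwty nvpzo nfwj phqx bxp czmy snruj rtb msvf
Hunk 5: at line 5 remove [cmk,rqilu,vyzg] add [ppfed] -> 15 lines: nqbkt tfkqh fwsgn zolyx jvm ppfed uwty nvpzo nfwj phqx bxp czmy snruj rtb msvf
Final line count: 15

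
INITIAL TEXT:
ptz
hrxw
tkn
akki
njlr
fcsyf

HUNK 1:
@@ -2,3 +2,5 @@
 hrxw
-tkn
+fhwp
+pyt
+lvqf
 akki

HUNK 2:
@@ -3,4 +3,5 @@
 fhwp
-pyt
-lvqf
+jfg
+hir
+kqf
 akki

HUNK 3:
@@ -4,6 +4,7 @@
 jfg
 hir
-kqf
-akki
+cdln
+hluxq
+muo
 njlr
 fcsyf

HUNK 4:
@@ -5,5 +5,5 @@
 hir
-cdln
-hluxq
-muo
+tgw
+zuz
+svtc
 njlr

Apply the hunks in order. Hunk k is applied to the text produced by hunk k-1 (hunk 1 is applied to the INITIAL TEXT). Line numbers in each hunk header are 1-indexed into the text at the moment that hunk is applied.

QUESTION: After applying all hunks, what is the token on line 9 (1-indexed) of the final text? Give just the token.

Answer: njlr

Derivation:
Hunk 1: at line 2 remove [tkn] add [fhwp,pyt,lvqf] -> 8 lines: ptz hrxw fhwp pyt lvqf akki njlr fcsyf
Hunk 2: at line 3 remove [pyt,lvqf] add [jfg,hir,kqf] -> 9 lines: ptz hrxw fhwp jfg hir kqf akki njlr fcsyf
Hunk 3: at line 4 remove [kqf,akki] add [cdln,hluxq,muo] -> 10 lines: ptz hrxw fhwp jfg hir cdln hluxq muo njlr fcsyf
Hunk 4: at line 5 remove [cdln,hluxq,muo] add [tgw,zuz,svtc] -> 10 lines: ptz hrxw fhwp jfg hir tgw zuz svtc njlr fcsyf
Final line 9: njlr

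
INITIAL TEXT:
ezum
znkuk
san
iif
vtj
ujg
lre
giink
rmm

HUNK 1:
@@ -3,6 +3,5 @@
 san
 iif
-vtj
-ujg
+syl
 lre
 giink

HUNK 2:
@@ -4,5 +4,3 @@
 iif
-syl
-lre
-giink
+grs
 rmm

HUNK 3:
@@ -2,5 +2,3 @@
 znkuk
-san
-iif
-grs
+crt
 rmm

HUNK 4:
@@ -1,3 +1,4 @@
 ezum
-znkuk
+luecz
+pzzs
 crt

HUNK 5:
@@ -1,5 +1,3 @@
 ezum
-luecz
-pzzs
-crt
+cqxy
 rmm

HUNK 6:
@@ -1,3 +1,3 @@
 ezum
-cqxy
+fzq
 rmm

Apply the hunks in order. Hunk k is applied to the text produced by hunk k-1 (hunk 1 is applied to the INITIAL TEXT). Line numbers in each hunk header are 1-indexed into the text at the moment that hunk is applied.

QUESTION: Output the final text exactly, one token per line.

Answer: ezum
fzq
rmm

Derivation:
Hunk 1: at line 3 remove [vtj,ujg] add [syl] -> 8 lines: ezum znkuk san iif syl lre giink rmm
Hunk 2: at line 4 remove [syl,lre,giink] add [grs] -> 6 lines: ezum znkuk san iif grs rmm
Hunk 3: at line 2 remove [san,iif,grs] add [crt] -> 4 lines: ezum znkuk crt rmm
Hunk 4: at line 1 remove [znkuk] add [luecz,pzzs] -> 5 lines: ezum luecz pzzs crt rmm
Hunk 5: at line 1 remove [luecz,pzzs,crt] add [cqxy] -> 3 lines: ezum cqxy rmm
Hunk 6: at line 1 remove [cqxy] add [fzq] -> 3 lines: ezum fzq rmm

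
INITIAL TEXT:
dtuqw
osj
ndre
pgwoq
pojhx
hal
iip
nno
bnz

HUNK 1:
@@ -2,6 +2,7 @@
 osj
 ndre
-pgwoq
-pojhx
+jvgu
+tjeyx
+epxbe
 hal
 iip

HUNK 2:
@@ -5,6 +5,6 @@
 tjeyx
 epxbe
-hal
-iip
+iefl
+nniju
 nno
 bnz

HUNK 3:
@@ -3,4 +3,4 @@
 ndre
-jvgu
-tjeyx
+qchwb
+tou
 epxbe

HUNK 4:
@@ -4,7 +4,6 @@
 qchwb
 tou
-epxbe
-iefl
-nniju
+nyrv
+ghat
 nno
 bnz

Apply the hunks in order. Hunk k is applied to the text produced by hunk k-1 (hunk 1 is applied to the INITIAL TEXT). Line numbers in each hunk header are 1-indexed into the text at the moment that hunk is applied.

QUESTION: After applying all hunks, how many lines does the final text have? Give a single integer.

Answer: 9

Derivation:
Hunk 1: at line 2 remove [pgwoq,pojhx] add [jvgu,tjeyx,epxbe] -> 10 lines: dtuqw osj ndre jvgu tjeyx epxbe hal iip nno bnz
Hunk 2: at line 5 remove [hal,iip] add [iefl,nniju] -> 10 lines: dtuqw osj ndre jvgu tjeyx epxbe iefl nniju nno bnz
Hunk 3: at line 3 remove [jvgu,tjeyx] add [qchwb,tou] -> 10 lines: dtuqw osj ndre qchwb tou epxbe iefl nniju nno bnz
Hunk 4: at line 4 remove [epxbe,iefl,nniju] add [nyrv,ghat] -> 9 lines: dtuqw osj ndre qchwb tou nyrv ghat nno bnz
Final line count: 9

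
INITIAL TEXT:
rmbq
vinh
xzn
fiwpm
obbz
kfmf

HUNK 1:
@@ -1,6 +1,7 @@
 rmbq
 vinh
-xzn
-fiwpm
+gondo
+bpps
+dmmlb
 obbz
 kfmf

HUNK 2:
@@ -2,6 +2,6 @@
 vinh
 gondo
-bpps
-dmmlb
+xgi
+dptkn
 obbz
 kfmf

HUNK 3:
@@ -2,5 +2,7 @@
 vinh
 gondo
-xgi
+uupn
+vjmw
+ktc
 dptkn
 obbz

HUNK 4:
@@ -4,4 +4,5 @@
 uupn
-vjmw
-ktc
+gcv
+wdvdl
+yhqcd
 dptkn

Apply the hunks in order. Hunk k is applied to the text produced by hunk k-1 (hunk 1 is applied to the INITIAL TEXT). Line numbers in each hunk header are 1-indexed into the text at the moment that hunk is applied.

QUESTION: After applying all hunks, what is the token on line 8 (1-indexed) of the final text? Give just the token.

Hunk 1: at line 1 remove [xzn,fiwpm] add [gondo,bpps,dmmlb] -> 7 lines: rmbq vinh gondo bpps dmmlb obbz kfmf
Hunk 2: at line 2 remove [bpps,dmmlb] add [xgi,dptkn] -> 7 lines: rmbq vinh gondo xgi dptkn obbz kfmf
Hunk 3: at line 2 remove [xgi] add [uupn,vjmw,ktc] -> 9 lines: rmbq vinh gondo uupn vjmw ktc dptkn obbz kfmf
Hunk 4: at line 4 remove [vjmw,ktc] add [gcv,wdvdl,yhqcd] -> 10 lines: rmbq vinh gondo uupn gcv wdvdl yhqcd dptkn obbz kfmf
Final line 8: dptkn

Answer: dptkn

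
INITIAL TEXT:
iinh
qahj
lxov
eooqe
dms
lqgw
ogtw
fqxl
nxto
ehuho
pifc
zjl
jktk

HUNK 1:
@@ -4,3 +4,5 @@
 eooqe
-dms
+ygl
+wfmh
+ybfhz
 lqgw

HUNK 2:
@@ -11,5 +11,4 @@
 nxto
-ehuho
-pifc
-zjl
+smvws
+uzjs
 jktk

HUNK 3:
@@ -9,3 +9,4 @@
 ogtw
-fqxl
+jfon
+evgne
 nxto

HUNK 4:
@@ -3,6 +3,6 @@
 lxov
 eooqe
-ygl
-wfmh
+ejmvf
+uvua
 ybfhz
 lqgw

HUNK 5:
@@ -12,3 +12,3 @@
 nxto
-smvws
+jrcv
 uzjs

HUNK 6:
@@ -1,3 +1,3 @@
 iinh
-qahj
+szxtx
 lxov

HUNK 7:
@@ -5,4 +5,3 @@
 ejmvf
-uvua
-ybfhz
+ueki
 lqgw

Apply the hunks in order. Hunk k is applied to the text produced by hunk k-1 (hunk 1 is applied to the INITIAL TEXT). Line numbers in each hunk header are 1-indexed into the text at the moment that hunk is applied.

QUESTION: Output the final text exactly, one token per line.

Answer: iinh
szxtx
lxov
eooqe
ejmvf
ueki
lqgw
ogtw
jfon
evgne
nxto
jrcv
uzjs
jktk

Derivation:
Hunk 1: at line 4 remove [dms] add [ygl,wfmh,ybfhz] -> 15 lines: iinh qahj lxov eooqe ygl wfmh ybfhz lqgw ogtw fqxl nxto ehuho pifc zjl jktk
Hunk 2: at line 11 remove [ehuho,pifc,zjl] add [smvws,uzjs] -> 14 lines: iinh qahj lxov eooqe ygl wfmh ybfhz lqgw ogtw fqxl nxto smvws uzjs jktk
Hunk 3: at line 9 remove [fqxl] add [jfon,evgne] -> 15 lines: iinh qahj lxov eooqe ygl wfmh ybfhz lqgw ogtw jfon evgne nxto smvws uzjs jktk
Hunk 4: at line 3 remove [ygl,wfmh] add [ejmvf,uvua] -> 15 lines: iinh qahj lxov eooqe ejmvf uvua ybfhz lqgw ogtw jfon evgne nxto smvws uzjs jktk
Hunk 5: at line 12 remove [smvws] add [jrcv] -> 15 lines: iinh qahj lxov eooqe ejmvf uvua ybfhz lqgw ogtw jfon evgne nxto jrcv uzjs jktk
Hunk 6: at line 1 remove [qahj] add [szxtx] -> 15 lines: iinh szxtx lxov eooqe ejmvf uvua ybfhz lqgw ogtw jfon evgne nxto jrcv uzjs jktk
Hunk 7: at line 5 remove [uvua,ybfhz] add [ueki] -> 14 lines: iinh szxtx lxov eooqe ejmvf ueki lqgw ogtw jfon evgne nxto jrcv uzjs jktk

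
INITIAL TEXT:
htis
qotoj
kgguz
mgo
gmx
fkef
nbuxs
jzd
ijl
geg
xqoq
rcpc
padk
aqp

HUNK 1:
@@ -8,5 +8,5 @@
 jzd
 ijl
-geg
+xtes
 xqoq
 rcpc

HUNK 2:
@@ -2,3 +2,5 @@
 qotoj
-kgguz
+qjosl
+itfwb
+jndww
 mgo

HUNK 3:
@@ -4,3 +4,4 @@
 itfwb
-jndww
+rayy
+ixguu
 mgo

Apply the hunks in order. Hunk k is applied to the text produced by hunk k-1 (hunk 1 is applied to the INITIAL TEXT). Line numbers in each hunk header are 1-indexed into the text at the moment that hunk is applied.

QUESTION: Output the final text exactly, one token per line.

Answer: htis
qotoj
qjosl
itfwb
rayy
ixguu
mgo
gmx
fkef
nbuxs
jzd
ijl
xtes
xqoq
rcpc
padk
aqp

Derivation:
Hunk 1: at line 8 remove [geg] add [xtes] -> 14 lines: htis qotoj kgguz mgo gmx fkef nbuxs jzd ijl xtes xqoq rcpc padk aqp
Hunk 2: at line 2 remove [kgguz] add [qjosl,itfwb,jndww] -> 16 lines: htis qotoj qjosl itfwb jndww mgo gmx fkef nbuxs jzd ijl xtes xqoq rcpc padk aqp
Hunk 3: at line 4 remove [jndww] add [rayy,ixguu] -> 17 lines: htis qotoj qjosl itfwb rayy ixguu mgo gmx fkef nbuxs jzd ijl xtes xqoq rcpc padk aqp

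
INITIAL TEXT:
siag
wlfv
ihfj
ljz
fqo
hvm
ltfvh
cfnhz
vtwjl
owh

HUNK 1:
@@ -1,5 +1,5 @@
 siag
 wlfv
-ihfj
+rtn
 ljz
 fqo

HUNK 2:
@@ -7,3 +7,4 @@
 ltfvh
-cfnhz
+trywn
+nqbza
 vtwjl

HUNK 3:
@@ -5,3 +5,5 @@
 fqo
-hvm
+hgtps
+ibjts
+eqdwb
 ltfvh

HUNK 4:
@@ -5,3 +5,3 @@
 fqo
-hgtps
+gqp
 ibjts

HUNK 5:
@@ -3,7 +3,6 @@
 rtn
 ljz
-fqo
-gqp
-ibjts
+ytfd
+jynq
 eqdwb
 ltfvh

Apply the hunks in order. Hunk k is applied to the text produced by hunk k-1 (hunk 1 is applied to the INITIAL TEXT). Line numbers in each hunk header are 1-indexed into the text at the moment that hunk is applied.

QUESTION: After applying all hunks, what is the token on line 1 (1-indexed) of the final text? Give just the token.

Hunk 1: at line 1 remove [ihfj] add [rtn] -> 10 lines: siag wlfv rtn ljz fqo hvm ltfvh cfnhz vtwjl owh
Hunk 2: at line 7 remove [cfnhz] add [trywn,nqbza] -> 11 lines: siag wlfv rtn ljz fqo hvm ltfvh trywn nqbza vtwjl owh
Hunk 3: at line 5 remove [hvm] add [hgtps,ibjts,eqdwb] -> 13 lines: siag wlfv rtn ljz fqo hgtps ibjts eqdwb ltfvh trywn nqbza vtwjl owh
Hunk 4: at line 5 remove [hgtps] add [gqp] -> 13 lines: siag wlfv rtn ljz fqo gqp ibjts eqdwb ltfvh trywn nqbza vtwjl owh
Hunk 5: at line 3 remove [fqo,gqp,ibjts] add [ytfd,jynq] -> 12 lines: siag wlfv rtn ljz ytfd jynq eqdwb ltfvh trywn nqbza vtwjl owh
Final line 1: siag

Answer: siag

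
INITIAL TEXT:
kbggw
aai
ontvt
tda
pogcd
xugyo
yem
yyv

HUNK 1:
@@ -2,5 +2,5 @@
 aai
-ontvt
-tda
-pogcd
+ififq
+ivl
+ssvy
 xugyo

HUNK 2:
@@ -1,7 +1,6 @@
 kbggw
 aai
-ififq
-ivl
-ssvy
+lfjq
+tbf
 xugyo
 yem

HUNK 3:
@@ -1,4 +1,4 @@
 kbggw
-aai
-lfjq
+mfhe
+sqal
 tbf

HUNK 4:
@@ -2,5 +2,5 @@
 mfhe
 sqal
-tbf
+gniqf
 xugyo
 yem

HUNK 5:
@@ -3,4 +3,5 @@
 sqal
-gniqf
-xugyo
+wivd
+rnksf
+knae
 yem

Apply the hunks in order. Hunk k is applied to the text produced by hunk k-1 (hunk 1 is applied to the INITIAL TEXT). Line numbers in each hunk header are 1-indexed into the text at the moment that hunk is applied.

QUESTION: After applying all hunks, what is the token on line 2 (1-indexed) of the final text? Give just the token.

Answer: mfhe

Derivation:
Hunk 1: at line 2 remove [ontvt,tda,pogcd] add [ififq,ivl,ssvy] -> 8 lines: kbggw aai ififq ivl ssvy xugyo yem yyv
Hunk 2: at line 1 remove [ififq,ivl,ssvy] add [lfjq,tbf] -> 7 lines: kbggw aai lfjq tbf xugyo yem yyv
Hunk 3: at line 1 remove [aai,lfjq] add [mfhe,sqal] -> 7 lines: kbggw mfhe sqal tbf xugyo yem yyv
Hunk 4: at line 2 remove [tbf] add [gniqf] -> 7 lines: kbggw mfhe sqal gniqf xugyo yem yyv
Hunk 5: at line 3 remove [gniqf,xugyo] add [wivd,rnksf,knae] -> 8 lines: kbggw mfhe sqal wivd rnksf knae yem yyv
Final line 2: mfhe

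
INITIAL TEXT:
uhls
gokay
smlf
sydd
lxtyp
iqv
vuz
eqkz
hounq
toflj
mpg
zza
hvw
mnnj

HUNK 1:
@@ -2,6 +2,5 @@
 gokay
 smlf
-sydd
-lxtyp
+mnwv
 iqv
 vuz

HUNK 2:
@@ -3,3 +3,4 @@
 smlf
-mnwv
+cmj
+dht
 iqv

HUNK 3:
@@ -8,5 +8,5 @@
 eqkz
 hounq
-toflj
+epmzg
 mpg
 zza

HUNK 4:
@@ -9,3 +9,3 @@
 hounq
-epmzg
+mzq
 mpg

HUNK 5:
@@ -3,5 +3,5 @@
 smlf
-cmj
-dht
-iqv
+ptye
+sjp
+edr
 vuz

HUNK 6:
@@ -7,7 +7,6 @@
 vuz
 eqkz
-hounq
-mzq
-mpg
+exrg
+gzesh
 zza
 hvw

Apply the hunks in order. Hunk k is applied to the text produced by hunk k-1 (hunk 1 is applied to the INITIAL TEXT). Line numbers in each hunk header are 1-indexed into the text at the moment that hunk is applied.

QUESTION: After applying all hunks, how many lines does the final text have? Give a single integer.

Answer: 13

Derivation:
Hunk 1: at line 2 remove [sydd,lxtyp] add [mnwv] -> 13 lines: uhls gokay smlf mnwv iqv vuz eqkz hounq toflj mpg zza hvw mnnj
Hunk 2: at line 3 remove [mnwv] add [cmj,dht] -> 14 lines: uhls gokay smlf cmj dht iqv vuz eqkz hounq toflj mpg zza hvw mnnj
Hunk 3: at line 8 remove [toflj] add [epmzg] -> 14 lines: uhls gokay smlf cmj dht iqv vuz eqkz hounq epmzg mpg zza hvw mnnj
Hunk 4: at line 9 remove [epmzg] add [mzq] -> 14 lines: uhls gokay smlf cmj dht iqv vuz eqkz hounq mzq mpg zza hvw mnnj
Hunk 5: at line 3 remove [cmj,dht,iqv] add [ptye,sjp,edr] -> 14 lines: uhls gokay smlf ptye sjp edr vuz eqkz hounq mzq mpg zza hvw mnnj
Hunk 6: at line 7 remove [hounq,mzq,mpg] add [exrg,gzesh] -> 13 lines: uhls gokay smlf ptye sjp edr vuz eqkz exrg gzesh zza hvw mnnj
Final line count: 13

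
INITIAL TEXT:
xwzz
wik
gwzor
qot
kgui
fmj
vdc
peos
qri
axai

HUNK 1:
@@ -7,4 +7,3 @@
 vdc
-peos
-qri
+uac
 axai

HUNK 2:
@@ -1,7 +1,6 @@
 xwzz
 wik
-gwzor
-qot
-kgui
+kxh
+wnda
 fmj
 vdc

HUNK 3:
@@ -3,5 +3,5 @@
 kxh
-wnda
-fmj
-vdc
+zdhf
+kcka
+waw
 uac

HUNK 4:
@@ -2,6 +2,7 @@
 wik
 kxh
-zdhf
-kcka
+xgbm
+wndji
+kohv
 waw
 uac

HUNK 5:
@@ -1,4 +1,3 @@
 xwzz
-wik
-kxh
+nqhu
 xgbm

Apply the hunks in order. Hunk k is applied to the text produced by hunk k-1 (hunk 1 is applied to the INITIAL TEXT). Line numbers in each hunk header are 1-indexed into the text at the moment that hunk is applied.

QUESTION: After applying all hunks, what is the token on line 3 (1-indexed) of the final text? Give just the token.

Hunk 1: at line 7 remove [peos,qri] add [uac] -> 9 lines: xwzz wik gwzor qot kgui fmj vdc uac axai
Hunk 2: at line 1 remove [gwzor,qot,kgui] add [kxh,wnda] -> 8 lines: xwzz wik kxh wnda fmj vdc uac axai
Hunk 3: at line 3 remove [wnda,fmj,vdc] add [zdhf,kcka,waw] -> 8 lines: xwzz wik kxh zdhf kcka waw uac axai
Hunk 4: at line 2 remove [zdhf,kcka] add [xgbm,wndji,kohv] -> 9 lines: xwzz wik kxh xgbm wndji kohv waw uac axai
Hunk 5: at line 1 remove [wik,kxh] add [nqhu] -> 8 lines: xwzz nqhu xgbm wndji kohv waw uac axai
Final line 3: xgbm

Answer: xgbm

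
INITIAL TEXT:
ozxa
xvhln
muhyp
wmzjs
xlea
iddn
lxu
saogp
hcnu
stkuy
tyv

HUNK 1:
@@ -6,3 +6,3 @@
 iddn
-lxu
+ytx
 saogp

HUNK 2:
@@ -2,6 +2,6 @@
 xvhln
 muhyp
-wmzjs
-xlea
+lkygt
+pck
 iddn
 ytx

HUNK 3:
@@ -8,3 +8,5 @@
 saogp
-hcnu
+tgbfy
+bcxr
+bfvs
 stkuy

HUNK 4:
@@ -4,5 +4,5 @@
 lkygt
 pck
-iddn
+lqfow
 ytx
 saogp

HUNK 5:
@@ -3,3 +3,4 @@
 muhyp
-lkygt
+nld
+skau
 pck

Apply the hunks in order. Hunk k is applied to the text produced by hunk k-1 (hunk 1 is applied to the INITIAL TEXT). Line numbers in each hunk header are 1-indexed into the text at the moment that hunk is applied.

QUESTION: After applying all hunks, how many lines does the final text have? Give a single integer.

Hunk 1: at line 6 remove [lxu] add [ytx] -> 11 lines: ozxa xvhln muhyp wmzjs xlea iddn ytx saogp hcnu stkuy tyv
Hunk 2: at line 2 remove [wmzjs,xlea] add [lkygt,pck] -> 11 lines: ozxa xvhln muhyp lkygt pck iddn ytx saogp hcnu stkuy tyv
Hunk 3: at line 8 remove [hcnu] add [tgbfy,bcxr,bfvs] -> 13 lines: ozxa xvhln muhyp lkygt pck iddn ytx saogp tgbfy bcxr bfvs stkuy tyv
Hunk 4: at line 4 remove [iddn] add [lqfow] -> 13 lines: ozxa xvhln muhyp lkygt pck lqfow ytx saogp tgbfy bcxr bfvs stkuy tyv
Hunk 5: at line 3 remove [lkygt] add [nld,skau] -> 14 lines: ozxa xvhln muhyp nld skau pck lqfow ytx saogp tgbfy bcxr bfvs stkuy tyv
Final line count: 14

Answer: 14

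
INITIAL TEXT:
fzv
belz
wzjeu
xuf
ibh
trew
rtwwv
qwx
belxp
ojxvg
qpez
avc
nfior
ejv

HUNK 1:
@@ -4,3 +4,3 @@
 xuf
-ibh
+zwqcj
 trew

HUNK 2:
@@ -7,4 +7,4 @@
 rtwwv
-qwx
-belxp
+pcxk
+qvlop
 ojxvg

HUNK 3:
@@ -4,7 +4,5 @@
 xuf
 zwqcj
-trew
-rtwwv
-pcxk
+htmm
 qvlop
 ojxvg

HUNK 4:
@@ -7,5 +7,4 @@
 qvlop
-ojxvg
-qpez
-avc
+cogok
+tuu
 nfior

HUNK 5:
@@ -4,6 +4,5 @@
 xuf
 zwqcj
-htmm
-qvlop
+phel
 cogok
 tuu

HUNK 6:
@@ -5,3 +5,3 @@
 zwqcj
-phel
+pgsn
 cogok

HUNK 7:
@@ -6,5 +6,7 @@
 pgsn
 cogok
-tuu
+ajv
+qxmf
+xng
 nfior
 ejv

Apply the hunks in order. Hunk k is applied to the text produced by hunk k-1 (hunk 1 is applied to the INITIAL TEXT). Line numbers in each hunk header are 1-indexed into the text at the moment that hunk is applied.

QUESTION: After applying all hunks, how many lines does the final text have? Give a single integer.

Hunk 1: at line 4 remove [ibh] add [zwqcj] -> 14 lines: fzv belz wzjeu xuf zwqcj trew rtwwv qwx belxp ojxvg qpez avc nfior ejv
Hunk 2: at line 7 remove [qwx,belxp] add [pcxk,qvlop] -> 14 lines: fzv belz wzjeu xuf zwqcj trew rtwwv pcxk qvlop ojxvg qpez avc nfior ejv
Hunk 3: at line 4 remove [trew,rtwwv,pcxk] add [htmm] -> 12 lines: fzv belz wzjeu xuf zwqcj htmm qvlop ojxvg qpez avc nfior ejv
Hunk 4: at line 7 remove [ojxvg,qpez,avc] add [cogok,tuu] -> 11 lines: fzv belz wzjeu xuf zwqcj htmm qvlop cogok tuu nfior ejv
Hunk 5: at line 4 remove [htmm,qvlop] add [phel] -> 10 lines: fzv belz wzjeu xuf zwqcj phel cogok tuu nfior ejv
Hunk 6: at line 5 remove [phel] add [pgsn] -> 10 lines: fzv belz wzjeu xuf zwqcj pgsn cogok tuu nfior ejv
Hunk 7: at line 6 remove [tuu] add [ajv,qxmf,xng] -> 12 lines: fzv belz wzjeu xuf zwqcj pgsn cogok ajv qxmf xng nfior ejv
Final line count: 12

Answer: 12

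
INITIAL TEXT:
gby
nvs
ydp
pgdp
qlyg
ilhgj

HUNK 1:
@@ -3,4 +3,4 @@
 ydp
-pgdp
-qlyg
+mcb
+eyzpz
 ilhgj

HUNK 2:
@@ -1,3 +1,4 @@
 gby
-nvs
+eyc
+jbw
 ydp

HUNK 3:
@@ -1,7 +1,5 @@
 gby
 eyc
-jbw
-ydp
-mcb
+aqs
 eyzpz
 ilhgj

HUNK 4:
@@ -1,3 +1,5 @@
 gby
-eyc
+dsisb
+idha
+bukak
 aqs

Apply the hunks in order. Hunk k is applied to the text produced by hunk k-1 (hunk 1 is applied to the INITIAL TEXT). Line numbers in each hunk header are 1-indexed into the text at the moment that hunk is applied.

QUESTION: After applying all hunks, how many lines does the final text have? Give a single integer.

Answer: 7

Derivation:
Hunk 1: at line 3 remove [pgdp,qlyg] add [mcb,eyzpz] -> 6 lines: gby nvs ydp mcb eyzpz ilhgj
Hunk 2: at line 1 remove [nvs] add [eyc,jbw] -> 7 lines: gby eyc jbw ydp mcb eyzpz ilhgj
Hunk 3: at line 1 remove [jbw,ydp,mcb] add [aqs] -> 5 lines: gby eyc aqs eyzpz ilhgj
Hunk 4: at line 1 remove [eyc] add [dsisb,idha,bukak] -> 7 lines: gby dsisb idha bukak aqs eyzpz ilhgj
Final line count: 7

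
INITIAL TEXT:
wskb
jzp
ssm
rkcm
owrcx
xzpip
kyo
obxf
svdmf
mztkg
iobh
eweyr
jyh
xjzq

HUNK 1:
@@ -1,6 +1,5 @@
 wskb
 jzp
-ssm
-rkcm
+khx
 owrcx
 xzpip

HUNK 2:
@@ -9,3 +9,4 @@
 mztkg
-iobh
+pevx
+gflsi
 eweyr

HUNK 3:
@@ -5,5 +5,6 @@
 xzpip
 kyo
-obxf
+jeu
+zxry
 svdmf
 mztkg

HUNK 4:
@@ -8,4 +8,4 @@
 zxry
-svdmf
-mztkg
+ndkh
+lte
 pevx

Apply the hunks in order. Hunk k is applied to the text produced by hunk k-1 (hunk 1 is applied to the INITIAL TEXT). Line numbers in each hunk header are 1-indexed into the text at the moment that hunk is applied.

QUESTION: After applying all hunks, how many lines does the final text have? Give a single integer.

Answer: 15

Derivation:
Hunk 1: at line 1 remove [ssm,rkcm] add [khx] -> 13 lines: wskb jzp khx owrcx xzpip kyo obxf svdmf mztkg iobh eweyr jyh xjzq
Hunk 2: at line 9 remove [iobh] add [pevx,gflsi] -> 14 lines: wskb jzp khx owrcx xzpip kyo obxf svdmf mztkg pevx gflsi eweyr jyh xjzq
Hunk 3: at line 5 remove [obxf] add [jeu,zxry] -> 15 lines: wskb jzp khx owrcx xzpip kyo jeu zxry svdmf mztkg pevx gflsi eweyr jyh xjzq
Hunk 4: at line 8 remove [svdmf,mztkg] add [ndkh,lte] -> 15 lines: wskb jzp khx owrcx xzpip kyo jeu zxry ndkh lte pevx gflsi eweyr jyh xjzq
Final line count: 15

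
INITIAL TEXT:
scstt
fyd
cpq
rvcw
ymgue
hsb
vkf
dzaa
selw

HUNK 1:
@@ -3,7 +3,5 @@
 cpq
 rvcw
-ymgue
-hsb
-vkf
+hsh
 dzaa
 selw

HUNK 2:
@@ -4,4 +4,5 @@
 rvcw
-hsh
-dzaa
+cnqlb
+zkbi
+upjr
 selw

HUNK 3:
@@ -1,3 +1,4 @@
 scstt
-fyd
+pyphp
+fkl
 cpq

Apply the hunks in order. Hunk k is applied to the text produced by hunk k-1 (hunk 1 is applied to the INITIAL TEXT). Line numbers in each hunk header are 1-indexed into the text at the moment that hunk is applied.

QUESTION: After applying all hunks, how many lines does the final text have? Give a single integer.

Hunk 1: at line 3 remove [ymgue,hsb,vkf] add [hsh] -> 7 lines: scstt fyd cpq rvcw hsh dzaa selw
Hunk 2: at line 4 remove [hsh,dzaa] add [cnqlb,zkbi,upjr] -> 8 lines: scstt fyd cpq rvcw cnqlb zkbi upjr selw
Hunk 3: at line 1 remove [fyd] add [pyphp,fkl] -> 9 lines: scstt pyphp fkl cpq rvcw cnqlb zkbi upjr selw
Final line count: 9

Answer: 9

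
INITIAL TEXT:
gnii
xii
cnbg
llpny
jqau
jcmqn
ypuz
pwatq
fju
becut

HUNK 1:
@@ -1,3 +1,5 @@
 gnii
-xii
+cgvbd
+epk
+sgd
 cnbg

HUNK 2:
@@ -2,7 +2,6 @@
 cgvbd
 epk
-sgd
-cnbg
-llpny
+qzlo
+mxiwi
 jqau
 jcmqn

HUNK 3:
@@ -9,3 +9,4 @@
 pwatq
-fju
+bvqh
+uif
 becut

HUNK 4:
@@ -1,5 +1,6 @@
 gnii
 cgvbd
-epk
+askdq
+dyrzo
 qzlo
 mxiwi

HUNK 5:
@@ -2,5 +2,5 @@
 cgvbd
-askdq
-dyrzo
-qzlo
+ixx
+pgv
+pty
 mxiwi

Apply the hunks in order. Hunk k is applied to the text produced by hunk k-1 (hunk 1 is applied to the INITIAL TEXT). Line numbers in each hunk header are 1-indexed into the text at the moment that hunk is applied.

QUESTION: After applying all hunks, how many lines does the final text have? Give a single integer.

Hunk 1: at line 1 remove [xii] add [cgvbd,epk,sgd] -> 12 lines: gnii cgvbd epk sgd cnbg llpny jqau jcmqn ypuz pwatq fju becut
Hunk 2: at line 2 remove [sgd,cnbg,llpny] add [qzlo,mxiwi] -> 11 lines: gnii cgvbd epk qzlo mxiwi jqau jcmqn ypuz pwatq fju becut
Hunk 3: at line 9 remove [fju] add [bvqh,uif] -> 12 lines: gnii cgvbd epk qzlo mxiwi jqau jcmqn ypuz pwatq bvqh uif becut
Hunk 4: at line 1 remove [epk] add [askdq,dyrzo] -> 13 lines: gnii cgvbd askdq dyrzo qzlo mxiwi jqau jcmqn ypuz pwatq bvqh uif becut
Hunk 5: at line 2 remove [askdq,dyrzo,qzlo] add [ixx,pgv,pty] -> 13 lines: gnii cgvbd ixx pgv pty mxiwi jqau jcmqn ypuz pwatq bvqh uif becut
Final line count: 13

Answer: 13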